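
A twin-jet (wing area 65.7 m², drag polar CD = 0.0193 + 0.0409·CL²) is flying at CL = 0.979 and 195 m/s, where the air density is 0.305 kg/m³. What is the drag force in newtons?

D = 22300 N

CD = 0.0193 + 0.0409 × 0.979² = 0.0585
D = ½ρv²S·CD = ½ × 0.305 × 195² × 65.7 × 0.0585 = 22300 N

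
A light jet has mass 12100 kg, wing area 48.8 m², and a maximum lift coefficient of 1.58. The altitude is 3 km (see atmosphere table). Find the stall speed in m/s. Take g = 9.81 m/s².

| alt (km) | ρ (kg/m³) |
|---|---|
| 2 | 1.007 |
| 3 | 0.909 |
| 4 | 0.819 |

At 3 km, from the table: ρ = 0.909 kg/m³.
Weight W = mg = 12100 × 9.81 = 1.187×10^5 N.
From L = ½ρV²S·CL,max = W: V_stall = √(2W/(ρSCL,max)) = √(2·1.187×10^5/(0.909·48.8·1.58))
V_stall = √3387 = 58.2 m/s

V_stall = 58.2 m/s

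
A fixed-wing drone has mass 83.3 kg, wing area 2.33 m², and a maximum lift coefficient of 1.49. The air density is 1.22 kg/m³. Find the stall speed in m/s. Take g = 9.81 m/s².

V_stall = 19.6 m/s

At stall, lift equals weight: L = W = m·g = 83.3 × 9.81 = 817.2 N.
V_stall = √(2W/(ρ·S·CL,max)) = √(2 × 817.2 / (1.22 × 2.33 × 1.49))
V_stall = √385.9 = 19.6 m/s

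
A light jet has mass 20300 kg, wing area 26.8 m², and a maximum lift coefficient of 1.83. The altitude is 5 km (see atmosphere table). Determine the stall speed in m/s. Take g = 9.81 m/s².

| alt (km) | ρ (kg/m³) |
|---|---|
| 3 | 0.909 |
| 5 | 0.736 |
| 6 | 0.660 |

At 5 km, from the table: ρ = 0.736 kg/m³.
At stall, lift equals weight: L = W = m·g = 20300 × 9.81 = 1.991×10^5 N.
V_stall = √(2W/(ρ·S·CL,max)) = √(2 × 1.991×10^5 / (0.736 × 26.8 × 1.83))
V_stall = √11030 = 105 m/s

V_stall = 105 m/s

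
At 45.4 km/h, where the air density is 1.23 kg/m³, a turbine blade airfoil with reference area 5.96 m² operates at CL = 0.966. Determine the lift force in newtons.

Convert speed: v = 45.4 km/h ÷ 3.6 = 12.61 m/s.
Dynamic pressure q = ½ρv² = ½ × 1.23 × 12.61² = 97.81 Pa.
L = q·S·CL = 97.81 × 5.96 × 0.966 = 563 N

L = 563 N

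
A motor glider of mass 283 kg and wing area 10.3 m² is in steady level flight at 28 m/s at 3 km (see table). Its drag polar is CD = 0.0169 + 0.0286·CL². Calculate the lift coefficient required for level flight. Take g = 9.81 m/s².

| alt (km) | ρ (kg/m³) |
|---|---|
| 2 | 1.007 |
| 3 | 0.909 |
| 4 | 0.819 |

CL = 0.756

At 3 km, from the table: ρ = 0.909 kg/m³.
Level flight ⇒ L = W = m·g = 283 × 9.81 = 2776.2 N.
Dynamic pressure q = 0.5 × 0.909 × 28² = 356.3 Pa.
CL = 2W/(ρv²S) = 2×2776.2/(0.909×28²×10.3) = 0.7564.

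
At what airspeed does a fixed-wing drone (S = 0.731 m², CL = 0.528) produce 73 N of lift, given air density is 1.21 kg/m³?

v = 17.7 m/s

L = ½ρv²S·CL ⇒ v = √(2L/(ρ·S·CL))
v = √(2 × 73 / (1.21 × 0.731 × 0.528)) = √312.6 = 17.7 m/s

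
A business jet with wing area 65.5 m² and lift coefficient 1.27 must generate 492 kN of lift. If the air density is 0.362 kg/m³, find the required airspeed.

L = ½ρv²S·CL ⇒ v = √(2L/(ρ·S·CL))
v = √(2 × 4.92×10^5 / (0.362 × 65.5 × 1.27)) = √32680 = 181 m/s

v = 181 m/s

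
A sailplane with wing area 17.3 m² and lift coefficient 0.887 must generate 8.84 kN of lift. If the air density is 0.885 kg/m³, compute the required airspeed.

L = ½ρv²S·CL ⇒ v = √(2L/(ρ·S·CL))
v = √(2 × 8840 / (0.885 × 17.3 × 0.887)) = √1302 = 36.1 m/s

v = 36.1 m/s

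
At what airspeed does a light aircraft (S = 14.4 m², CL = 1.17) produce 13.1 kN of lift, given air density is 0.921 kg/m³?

v = 41.1 m/s

L = ½ρv²S·CL ⇒ v = √(2L/(ρ·S·CL))
v = √(2 × 13100 / (0.921 × 14.4 × 1.17)) = √1688 = 41.1 m/s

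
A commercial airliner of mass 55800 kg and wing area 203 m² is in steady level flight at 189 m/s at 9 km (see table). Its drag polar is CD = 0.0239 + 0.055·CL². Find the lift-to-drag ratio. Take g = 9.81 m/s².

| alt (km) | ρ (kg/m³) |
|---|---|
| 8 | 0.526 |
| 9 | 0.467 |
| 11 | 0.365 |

At 9 km, from the table: ρ = 0.467 kg/m³.
In steady level flight, lift balances weight: W = mg = 55800 × 9.81 = 5.474×10^5 N.
Dynamic pressure q = 0.5 × 0.467 × 189² = 8341 Pa.
CL = W/(q·S) = 5.474×10^5 / (8341 × 203) = 0.3233.
CD = 0.0239 + 0.055 × 0.3233² = 0.02965.
L/D = CL/CD = 0.3233 / 0.02965 = 10.9

L/D = 10.9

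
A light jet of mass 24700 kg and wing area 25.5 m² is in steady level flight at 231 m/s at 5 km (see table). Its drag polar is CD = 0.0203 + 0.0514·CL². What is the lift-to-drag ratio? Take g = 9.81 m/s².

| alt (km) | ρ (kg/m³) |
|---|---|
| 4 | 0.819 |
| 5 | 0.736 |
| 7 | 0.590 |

L/D = 15

At 5 km, from the table: ρ = 0.736 kg/m³.
In steady level flight, lift balances weight: W = mg = 24700 × 9.81 = 2.4231×10^5 N.
Dynamic pressure q = 0.5 × 0.736 × 231² = 19640 Pa.
CL = 2W/(ρv²S) = 2×2.4231×10^5/(0.736×231²×25.5) = 0.4839.
CD = 0.0203 + 0.0514 × 0.4839² = 0.03234.
L/D = CL/CD = 0.4839 / 0.03234 = 15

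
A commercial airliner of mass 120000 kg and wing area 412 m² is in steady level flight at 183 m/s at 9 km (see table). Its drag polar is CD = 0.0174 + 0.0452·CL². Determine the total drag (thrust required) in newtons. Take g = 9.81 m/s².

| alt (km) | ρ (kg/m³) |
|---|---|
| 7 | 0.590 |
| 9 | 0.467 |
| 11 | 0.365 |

At 9 km, from the table: ρ = 0.467 kg/m³.
Weight W = mg = 120000 × 9.81 = 1.1772×10^6 N; in level flight L = W.
Dynamic pressure q = 0.5 × 0.467 × 183² = 7820 Pa.
Required CL = L/(qS) = 1.1772×10^6/(7820·412) = 0.3654.
CD = 0.0174 + 0.0452 × 0.3654² = 0.02343.
D = q·S·CD = 7820 × 412 × 0.02343 = 75500 N

D = 75500 N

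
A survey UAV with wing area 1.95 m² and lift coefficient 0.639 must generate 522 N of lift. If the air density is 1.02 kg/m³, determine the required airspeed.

v = 28.7 m/s

L = ½ρv²S·CL ⇒ v = √(2L/(ρ·S·CL))
v = √(2 × 522 / (1.02 × 1.95 × 0.639)) = √821.4 = 28.7 m/s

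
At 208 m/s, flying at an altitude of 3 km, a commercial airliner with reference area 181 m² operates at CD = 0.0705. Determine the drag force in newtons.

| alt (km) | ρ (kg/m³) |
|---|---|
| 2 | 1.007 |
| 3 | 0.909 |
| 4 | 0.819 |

At 3 km, from the table: ρ = 0.909 kg/m³.
D = ½ρv²S·CD = ½ × 0.909 × 208² × 181 × 0.0705 = 2.51×10^5 N ≈ 251 kN

D = 2.51×10^5 N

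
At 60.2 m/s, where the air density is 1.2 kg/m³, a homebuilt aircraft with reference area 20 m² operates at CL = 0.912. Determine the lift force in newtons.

Dynamic pressure q = ½ρv² = ½ × 1.2 × 60.2² = 2174 Pa.
L = q·S·CL = 2174 × 20 × 0.912 = 39700 N ≈ 39.7 kN

L = 39700 N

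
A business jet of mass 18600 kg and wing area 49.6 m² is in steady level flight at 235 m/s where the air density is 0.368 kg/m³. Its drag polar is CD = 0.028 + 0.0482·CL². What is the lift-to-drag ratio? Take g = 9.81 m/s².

In steady level flight, lift balances weight: W = mg = 18600 × 9.81 = 1.8247×10^5 N.
q = ½ρv² = ½ × 0.368 × 235² = 10160 Pa.
Required CL = L/(qS) = 1.8247×10^5/(10160·49.6) = 0.362.
CD = 0.028 + 0.0482 × 0.362² = 0.03432.
L/D = CL/CD = 0.362 / 0.03432 = 10.5

L/D = 10.5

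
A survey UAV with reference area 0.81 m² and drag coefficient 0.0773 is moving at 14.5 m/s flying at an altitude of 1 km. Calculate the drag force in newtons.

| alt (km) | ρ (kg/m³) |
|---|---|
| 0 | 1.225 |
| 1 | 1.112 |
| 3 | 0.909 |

At 1 km, from the table: ρ = 1.112 kg/m³.
Dynamic pressure q = ½ρv² = ½ × 1.112 × 14.5² = 116.9 Pa.
D = q·S·CD = 116.9 × 0.81 × 0.0773 = 7.32 N

D = 7.32 N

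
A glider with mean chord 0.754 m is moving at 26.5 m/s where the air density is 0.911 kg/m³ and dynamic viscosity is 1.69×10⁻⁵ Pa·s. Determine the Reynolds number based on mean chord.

Re = ρ·v·c/μ = 0.911 × 26.5 × 0.754 / (1.69×10⁻⁵) = 1.08×10^6

Re = 1.08×10^6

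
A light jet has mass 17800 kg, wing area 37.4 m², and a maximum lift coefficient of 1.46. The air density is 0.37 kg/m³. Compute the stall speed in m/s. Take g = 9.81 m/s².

At stall, lift equals weight: L = W = m·g = 17800 × 9.81 = 1.746×10^5 N.
V_stall = √(2W/(ρ·S·CL,max)) = √(2 × 1.746×10^5 / (0.37 × 37.4 × 1.46))
V_stall = √17290 = 131 m/s

V_stall = 131 m/s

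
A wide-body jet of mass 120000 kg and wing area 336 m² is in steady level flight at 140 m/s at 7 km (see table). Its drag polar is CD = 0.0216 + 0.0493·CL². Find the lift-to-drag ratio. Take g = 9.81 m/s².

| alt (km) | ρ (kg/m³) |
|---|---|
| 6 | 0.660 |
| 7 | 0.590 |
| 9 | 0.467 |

L/D = 15.3

At 7 km, from the table: ρ = 0.590 kg/m³.
In steady level flight, lift balances weight: W = mg = 120000 × 9.81 = 1.1772×10^6 N.
q = ½ρv² = ½ × 0.59 × 140² = 5782 Pa.
CL = 2W/(ρv²S) = 2×1.1772×10^6/(0.59×140²×336) = 0.6059.
CD = 0.0216 + 0.0493 × 0.6059² = 0.0397.
L/D = CL/CD = 0.6059 / 0.0397 = 15.3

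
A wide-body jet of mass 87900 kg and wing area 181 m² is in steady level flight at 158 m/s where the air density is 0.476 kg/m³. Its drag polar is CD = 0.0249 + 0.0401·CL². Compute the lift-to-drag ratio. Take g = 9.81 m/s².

Level flight ⇒ L = W = m·g = 87900 × 9.81 = 8.623×10^5 N.
q = ½ρv² = ½ × 0.476 × 158² = 5941 Pa.
CL = W/(q·S) = 8.623×10^5 / (5941 × 181) = 0.8018.
CD = 0.0249 + 0.0401 × 0.8018² = 0.05068.
L/D = CL/CD = 0.8018 / 0.05068 = 15.8

L/D = 15.8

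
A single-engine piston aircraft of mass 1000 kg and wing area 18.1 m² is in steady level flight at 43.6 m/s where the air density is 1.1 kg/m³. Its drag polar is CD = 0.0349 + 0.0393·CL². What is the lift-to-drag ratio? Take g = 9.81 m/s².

L/D = 11.4

Weight W = mg = 1000 × 9.81 = 9810 N; in level flight L = W.
q = ½ρv² = ½ × 1.1 × 43.6² = 1046 Pa.
Required CL = L/(qS) = 9810/(1046·18.1) = 0.5184.
CD = 0.0349 + 0.0393 × 0.5184² = 0.04546.
L/D = CL/CD = 0.5184 / 0.04546 = 11.4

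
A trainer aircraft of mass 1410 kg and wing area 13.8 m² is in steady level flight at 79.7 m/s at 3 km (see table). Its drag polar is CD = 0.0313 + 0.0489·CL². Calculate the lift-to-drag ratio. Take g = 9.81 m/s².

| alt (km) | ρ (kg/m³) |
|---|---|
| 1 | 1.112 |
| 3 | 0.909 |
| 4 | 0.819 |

L/D = 9.33

At 3 km, from the table: ρ = 0.909 kg/m³.
Weight W = mg = 1410 × 9.81 = 13832 N; in level flight L = W.
Dynamic pressure q = 0.5 × 0.909 × 79.7² = 2887 Pa.
CL = W/(q·S) = 13832 / (2887 × 13.8) = 0.3472.
CD = 0.0313 + 0.0489 × 0.3472² = 0.03719.
L/D = CL/CD = 0.3472 / 0.03719 = 9.33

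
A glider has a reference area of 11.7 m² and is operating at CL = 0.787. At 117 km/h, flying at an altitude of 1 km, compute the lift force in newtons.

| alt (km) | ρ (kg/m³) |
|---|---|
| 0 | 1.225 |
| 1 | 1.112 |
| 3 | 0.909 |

L = 5410 N

At 1 km, from the table: ρ = 1.112 kg/m³.
Convert speed: v = 117 km/h ÷ 3.6 = 32.5 m/s.
L = ½ρv²S·CL = ½ × 1.112 × 32.5² × 11.7 × 0.787 = 5410 N ≈ 5.41 kN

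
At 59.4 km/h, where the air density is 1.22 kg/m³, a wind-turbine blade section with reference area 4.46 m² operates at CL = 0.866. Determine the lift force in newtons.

L = 641 N

Convert speed: v = 59.4 km/h ÷ 3.6 = 16.5 m/s.
L = ½ρv²S·CL = ½ × 1.22 × 16.5² × 4.46 × 0.866 = 641 N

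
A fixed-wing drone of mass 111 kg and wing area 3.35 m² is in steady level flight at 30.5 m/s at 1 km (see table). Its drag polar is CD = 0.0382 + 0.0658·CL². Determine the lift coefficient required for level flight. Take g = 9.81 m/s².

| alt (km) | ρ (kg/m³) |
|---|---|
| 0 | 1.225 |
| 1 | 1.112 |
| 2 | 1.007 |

At 1 km, from the table: ρ = 1.112 kg/m³.
In steady level flight, lift balances weight: W = mg = 111 × 9.81 = 1088.9 N.
q = ½ρv² = ½ × 1.112 × 30.5² = 517.2 Pa.
CL = W/(q·S) = 1088.9 / (517.2 × 3.35) = 0.6285.

CL = 0.628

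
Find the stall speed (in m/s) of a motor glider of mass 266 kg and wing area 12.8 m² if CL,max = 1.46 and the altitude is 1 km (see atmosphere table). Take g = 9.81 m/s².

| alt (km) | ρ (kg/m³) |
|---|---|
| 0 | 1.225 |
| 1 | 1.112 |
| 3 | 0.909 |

At 1 km, from the table: ρ = 1.112 kg/m³.
At stall, lift equals weight: L = W = m·g = 266 × 9.81 = 2609 N.
V_stall = √(2W/(ρ·S·CL,max)) = √(2 × 2609 / (1.112 × 12.8 × 1.46))
V_stall = √251.1 = 15.8 m/s

V_stall = 15.8 m/s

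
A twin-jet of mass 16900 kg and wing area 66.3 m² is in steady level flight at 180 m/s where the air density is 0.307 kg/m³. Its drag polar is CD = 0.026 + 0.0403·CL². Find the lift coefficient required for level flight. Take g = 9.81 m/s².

Weight W = mg = 16900 × 9.81 = 1.6579×10^5 N; in level flight L = W.
q = ½ρv² = ½ × 0.307 × 180² = 4973 Pa.
CL = W/(q·S) = 1.6579×10^5 / (4973 × 66.3) = 0.5028.

CL = 0.503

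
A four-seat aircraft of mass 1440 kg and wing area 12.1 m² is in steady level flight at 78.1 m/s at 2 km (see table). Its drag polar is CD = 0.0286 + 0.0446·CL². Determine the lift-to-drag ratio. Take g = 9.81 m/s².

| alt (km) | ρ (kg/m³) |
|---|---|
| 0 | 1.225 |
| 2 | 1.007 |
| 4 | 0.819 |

At 2 km, from the table: ρ = 1.007 kg/m³.
In steady level flight, lift balances weight: W = mg = 1440 × 9.81 = 14126 N.
q = ½ρv² = ½ × 1.007 × 78.1² = 3071 Pa.
CL = 2W/(ρv²S) = 2×14126/(1.007×78.1²×12.1) = 0.3801.
CD = 0.0286 + 0.0446 × 0.3801² = 0.03505.
L/D = CL/CD = 0.3801 / 0.03505 = 10.8

L/D = 10.8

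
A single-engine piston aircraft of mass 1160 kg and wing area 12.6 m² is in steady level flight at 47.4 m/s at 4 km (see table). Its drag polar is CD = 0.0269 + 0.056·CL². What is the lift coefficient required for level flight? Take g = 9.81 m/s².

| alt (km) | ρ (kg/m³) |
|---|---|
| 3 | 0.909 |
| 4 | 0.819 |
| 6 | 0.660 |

At 4 km, from the table: ρ = 0.819 kg/m³.
In steady level flight, lift balances weight: W = mg = 1160 × 9.81 = 11380 N.
Dynamic pressure q = 0.5 × 0.819 × 47.4² = 920 Pa.
Required CL = L/(qS) = 11380/(920·12.6) = 0.9816.

CL = 0.982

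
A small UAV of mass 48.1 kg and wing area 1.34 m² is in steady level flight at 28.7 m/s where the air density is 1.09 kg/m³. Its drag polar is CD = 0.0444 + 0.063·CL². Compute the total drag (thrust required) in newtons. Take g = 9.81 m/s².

D = 50 N

Level flight ⇒ L = W = m·g = 48.1 × 9.81 = 471.86 N.
q = ½ρv² = ½ × 1.09 × 28.7² = 448.9 Pa.
CL = W/(q·S) = 471.86 / (448.9 × 1.34) = 0.7844.
CD = 0.0444 + 0.063 × 0.7844² = 0.08316.
D = q·S·CD = 448.9 × 1.34 × 0.08316 = 50.03 N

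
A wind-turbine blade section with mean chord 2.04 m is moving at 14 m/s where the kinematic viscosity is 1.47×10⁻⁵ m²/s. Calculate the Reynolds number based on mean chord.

Re = 1.94×10^6

Re = v·c/ν = 14 × 2.04 / (1.47×10⁻⁵) = 1.94×10^6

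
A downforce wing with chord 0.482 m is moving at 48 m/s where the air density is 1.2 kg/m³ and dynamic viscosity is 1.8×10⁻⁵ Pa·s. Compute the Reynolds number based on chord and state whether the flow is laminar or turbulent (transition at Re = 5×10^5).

Re = ρ·v·c/μ = 1.2 × 48 × 0.482 / (1.8×10⁻⁵) = 1.54×10^6
Since 1.54×10^6 > 5×10^5, the flow is turbulent.

Re = 1.54×10^6 (turbulent)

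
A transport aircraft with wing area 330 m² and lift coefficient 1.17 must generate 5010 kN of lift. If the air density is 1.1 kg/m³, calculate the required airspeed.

v = 154 m/s

L = ½ρv²S·CL ⇒ v = √(2L/(ρ·S·CL))
v = √(2 × 5.01×10^6 / (1.1 × 330 × 1.17)) = √23590 = 154 m/s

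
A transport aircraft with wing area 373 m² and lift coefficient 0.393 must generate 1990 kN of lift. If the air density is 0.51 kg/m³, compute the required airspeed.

v = 231 m/s

L = ½ρv²S·CL ⇒ v = √(2L/(ρ·S·CL))
v = √(2 × 1.99×10^6 / (0.51 × 373 × 0.393)) = √53240 = 231 m/s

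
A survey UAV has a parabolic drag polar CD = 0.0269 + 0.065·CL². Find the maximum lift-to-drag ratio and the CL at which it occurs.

For CD = CD0 + K·CL², (L/D)max occurs at CL* = √(CD0/K) and equals 1/(2√(K·CD0)).
(L/D)max = 1/(2√(0.065 × 0.0269)) = 1/(2 × 0.04182) = 12
CL* = √(0.0269/0.065) = 0.643

(L/D)max = 12, at CL = 0.643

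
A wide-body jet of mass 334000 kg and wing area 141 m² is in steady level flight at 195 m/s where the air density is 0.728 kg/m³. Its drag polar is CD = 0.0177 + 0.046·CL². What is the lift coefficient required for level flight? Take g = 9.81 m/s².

CL = 1.68

Level flight ⇒ L = W = m·g = 334000 × 9.81 = 3.2765×10^6 N.
Dynamic pressure q = 0.5 × 0.728 × 195² = 13840 Pa.
Required CL = L/(qS) = 3.2765×10^6/(13840·141) = 1.679.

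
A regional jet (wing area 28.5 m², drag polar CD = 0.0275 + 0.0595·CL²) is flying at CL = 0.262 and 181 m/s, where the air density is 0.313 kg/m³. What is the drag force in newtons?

D = 4620 N

CD = 0.0275 + 0.0595 × 0.262² = 0.03158
D = ½ρv²S·CD = ½ × 0.313 × 181² × 28.5 × 0.03158 = 4620 N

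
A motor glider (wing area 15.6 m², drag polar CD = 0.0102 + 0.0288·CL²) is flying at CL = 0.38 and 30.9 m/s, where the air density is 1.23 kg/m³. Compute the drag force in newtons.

CD = 0.0102 + 0.0288 × 0.38² = 0.01436
D = ½ρv²S·CD = ½ × 1.23 × 30.9² × 15.6 × 0.01436 = 132 N

D = 132 N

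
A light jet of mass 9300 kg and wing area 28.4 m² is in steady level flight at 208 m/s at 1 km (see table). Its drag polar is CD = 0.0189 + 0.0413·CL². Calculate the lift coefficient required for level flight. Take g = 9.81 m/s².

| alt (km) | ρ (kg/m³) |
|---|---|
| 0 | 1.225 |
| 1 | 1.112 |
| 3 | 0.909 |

At 1 km, from the table: ρ = 1.112 kg/m³.
Weight W = mg = 9300 × 9.81 = 91233 N; in level flight L = W.
Dynamic pressure q = 0.5 × 1.112 × 208² = 24050 Pa.
CL = 2W/(ρv²S) = 2×91233/(1.112×208²×28.4) = 0.1335.

CL = 0.134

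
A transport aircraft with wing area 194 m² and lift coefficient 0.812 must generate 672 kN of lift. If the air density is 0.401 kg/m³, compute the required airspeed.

L = ½ρv²S·CL ⇒ v = √(2L/(ρ·S·CL))
v = √(2 × 6.72×10^5 / (0.401 × 194 × 0.812)) = √21280 = 146 m/s

v = 146 m/s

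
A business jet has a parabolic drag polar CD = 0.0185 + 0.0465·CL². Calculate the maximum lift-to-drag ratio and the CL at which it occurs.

For CD = CD0 + K·CL², (L/D)max occurs at CL* = √(CD0/K) and equals 1/(2√(K·CD0)).
(L/D)max = 1/(2√(0.0465 × 0.0185)) = 1/(2 × 0.02933) = 17
CL* = √(0.0185/0.0465) = 0.631

(L/D)max = 17, at CL = 0.631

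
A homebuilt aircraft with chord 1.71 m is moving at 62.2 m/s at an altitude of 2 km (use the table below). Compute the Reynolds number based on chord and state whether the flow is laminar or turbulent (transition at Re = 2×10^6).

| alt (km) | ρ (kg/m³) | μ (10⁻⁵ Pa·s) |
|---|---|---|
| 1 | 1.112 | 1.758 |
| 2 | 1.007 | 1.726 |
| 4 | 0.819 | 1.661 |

At 2 km, from the table: ρ = 1.007 kg/m³, μ = 1.726×10⁻⁵ Pa·s.
Re = ρ·v·c/μ = 1.007 × 62.2 × 1.71 / (1.726×10⁻⁵) = 6.21×10^6
Since 6.21×10^6 > 2×10^6, the flow is turbulent.

Re = 6.21×10^6 (turbulent)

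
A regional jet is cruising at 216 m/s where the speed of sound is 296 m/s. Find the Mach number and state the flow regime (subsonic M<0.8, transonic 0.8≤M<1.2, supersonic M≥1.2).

M = 0.73 (subsonic)

M = v/a = 216 / 296 = 0.73
M = 0.73 → subsonic.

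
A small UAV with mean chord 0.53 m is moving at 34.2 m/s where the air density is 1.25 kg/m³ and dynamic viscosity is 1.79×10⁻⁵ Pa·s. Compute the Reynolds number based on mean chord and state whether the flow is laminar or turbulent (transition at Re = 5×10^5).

Re = ρ·v·c/μ = 1.25 × 34.2 × 0.53 / (1.79×10⁻⁵) = 1.27×10^6
Since 1.27×10^6 > 5×10^5, the flow is turbulent.

Re = 1.27×10^6 (turbulent)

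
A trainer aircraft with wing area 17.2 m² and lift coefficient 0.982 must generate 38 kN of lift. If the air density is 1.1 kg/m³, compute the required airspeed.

v = 64 m/s

L = ½ρv²S·CL ⇒ v = √(2L/(ρ·S·CL))
v = √(2 × 38000 / (1.1 × 17.2 × 0.982)) = √4091 = 64 m/s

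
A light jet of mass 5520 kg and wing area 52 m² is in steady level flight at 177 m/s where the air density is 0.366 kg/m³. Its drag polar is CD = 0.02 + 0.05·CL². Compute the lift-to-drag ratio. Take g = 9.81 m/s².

In steady level flight, lift balances weight: W = mg = 5520 × 9.81 = 54151 N.
Dynamic pressure q = 0.5 × 0.366 × 177² = 5733 Pa.
CL = 2W/(ρv²S) = 2×54151/(0.366×177²×52) = 0.1816.
CD = 0.02 + 0.05 × 0.1816² = 0.02165.
L/D = CL/CD = 0.1816 / 0.02165 = 8.39

L/D = 8.39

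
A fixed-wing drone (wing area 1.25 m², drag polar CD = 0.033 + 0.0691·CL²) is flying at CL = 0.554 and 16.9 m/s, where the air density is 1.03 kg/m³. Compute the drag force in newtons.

CD = 0.033 + 0.0691 × 0.554² = 0.05421
D = ½ρv²S·CD = ½ × 1.03 × 16.9² × 1.25 × 0.05421 = 9.97 N

D = 9.97 N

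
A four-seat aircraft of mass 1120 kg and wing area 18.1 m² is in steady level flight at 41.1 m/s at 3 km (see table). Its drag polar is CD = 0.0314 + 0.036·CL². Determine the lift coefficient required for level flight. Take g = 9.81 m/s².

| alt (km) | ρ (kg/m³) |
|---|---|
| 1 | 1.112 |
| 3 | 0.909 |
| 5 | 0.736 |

At 3 km, from the table: ρ = 0.909 kg/m³.
Weight W = mg = 1120 × 9.81 = 10987 N; in level flight L = W.
Dynamic pressure q = 0.5 × 0.909 × 41.1² = 767.7 Pa.
Required CL = L/(qS) = 10987/(767.7·18.1) = 0.7907.

CL = 0.791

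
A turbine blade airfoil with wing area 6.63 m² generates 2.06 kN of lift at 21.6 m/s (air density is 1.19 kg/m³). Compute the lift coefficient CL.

CL = 1.12

From L = ½ρv²S·CL, rearranging gives CL = 2L/(ρv²S).
CL = 2 × 2060 / (1.19 × 21.6² × 6.63) = 1.12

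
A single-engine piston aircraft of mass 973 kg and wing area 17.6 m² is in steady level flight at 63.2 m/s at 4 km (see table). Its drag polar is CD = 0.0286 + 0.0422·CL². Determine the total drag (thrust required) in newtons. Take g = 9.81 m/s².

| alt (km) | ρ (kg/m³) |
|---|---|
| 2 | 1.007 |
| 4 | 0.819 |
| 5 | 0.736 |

At 4 km, from the table: ρ = 0.819 kg/m³.
Weight W = mg = 973 × 9.81 = 9545.1 N; in level flight L = W.
q = ½ρv² = ½ × 0.819 × 63.2² = 1636 Pa.
CL = W/(q·S) = 9545.1 / (1636 × 17.6) = 0.3316.
CD = 0.0286 + 0.0422 × 0.3316² = 0.03324.
D = q·S·CD = 1636 × 17.6 × 0.03324 = 956.9 N

D = 957 N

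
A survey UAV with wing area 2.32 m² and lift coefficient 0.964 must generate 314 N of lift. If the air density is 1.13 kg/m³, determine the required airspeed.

v = 15.8 m/s

L = ½ρv²S·CL ⇒ v = √(2L/(ρ·S·CL))
v = √(2 × 314 / (1.13 × 2.32 × 0.964)) = √248.5 = 15.8 m/s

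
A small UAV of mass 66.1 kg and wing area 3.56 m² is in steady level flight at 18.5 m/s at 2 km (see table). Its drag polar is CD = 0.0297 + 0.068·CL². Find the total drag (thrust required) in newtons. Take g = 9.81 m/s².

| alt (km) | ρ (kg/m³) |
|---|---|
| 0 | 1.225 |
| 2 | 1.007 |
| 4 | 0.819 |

D = 64.8 N

At 2 km, from the table: ρ = 1.007 kg/m³.
In steady level flight, lift balances weight: W = mg = 66.1 × 9.81 = 648.44 N.
Dynamic pressure q = 0.5 × 1.007 × 18.5² = 172.3 Pa.
CL = 2W/(ρv²S) = 2×648.44/(1.007×18.5²×3.56) = 1.057.
CD = 0.0297 + 0.068 × 1.057² = 0.1057.
D = q·S·CD = 172.3 × 3.56 × 0.1057 = 64.83 N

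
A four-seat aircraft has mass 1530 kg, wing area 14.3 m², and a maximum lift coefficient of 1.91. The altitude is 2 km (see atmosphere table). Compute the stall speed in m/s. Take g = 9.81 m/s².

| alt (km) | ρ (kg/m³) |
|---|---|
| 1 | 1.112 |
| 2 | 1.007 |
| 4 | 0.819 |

V_stall = 33 m/s

At 2 km, from the table: ρ = 1.007 kg/m³.
Weight W = mg = 1530 × 9.81 = 15010 N.
V_stall = √(2W/(ρ·S·CL,max)) = √(2 × 15010 / (1.007 × 14.3 × 1.91))
V_stall = √1091 = 33 m/s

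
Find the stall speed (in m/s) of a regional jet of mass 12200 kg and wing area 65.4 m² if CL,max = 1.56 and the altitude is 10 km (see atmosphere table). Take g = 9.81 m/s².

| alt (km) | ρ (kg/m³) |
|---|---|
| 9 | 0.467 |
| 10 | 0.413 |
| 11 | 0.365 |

At 10 km, from the table: ρ = 0.413 kg/m³.
Weight W = mg = 12200 × 9.81 = 1.197×10^5 N.
From L = ½ρV²S·CL,max = W: V_stall = √(2W/(ρSCL,max)) = √(2·1.197×10^5/(0.413·65.4·1.56))
V_stall = √5681 = 75.4 m/s

V_stall = 75.4 m/s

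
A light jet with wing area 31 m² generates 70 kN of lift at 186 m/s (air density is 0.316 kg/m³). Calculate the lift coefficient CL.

CL = 0.413

From L = ½ρv²S·CL, rearranging gives CL = 2L/(ρv²S).
CL = 2 × 70000 / (0.316 × 186² × 31) = 0.413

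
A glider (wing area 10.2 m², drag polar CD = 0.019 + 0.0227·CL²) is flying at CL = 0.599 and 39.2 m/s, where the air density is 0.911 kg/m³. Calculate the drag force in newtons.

D = 194 N

CD = 0.019 + 0.0227 × 0.599² = 0.02714
D = ½ρv²S·CD = ½ × 0.911 × 39.2² × 10.2 × 0.02714 = 194 N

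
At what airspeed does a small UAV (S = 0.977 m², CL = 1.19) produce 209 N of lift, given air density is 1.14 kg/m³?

L = ½ρv²S·CL ⇒ v = √(2L/(ρ·S·CL))
v = √(2 × 209 / (1.14 × 0.977 × 1.19)) = √315.4 = 17.8 m/s

v = 17.8 m/s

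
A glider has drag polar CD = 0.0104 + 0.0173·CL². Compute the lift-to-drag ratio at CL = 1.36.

CD = 0.0104 + 0.0173 × 1.36² = 0.0424
L/D = CL/CD = 1.36 / 0.0424 = 32.1

L/D = 32.1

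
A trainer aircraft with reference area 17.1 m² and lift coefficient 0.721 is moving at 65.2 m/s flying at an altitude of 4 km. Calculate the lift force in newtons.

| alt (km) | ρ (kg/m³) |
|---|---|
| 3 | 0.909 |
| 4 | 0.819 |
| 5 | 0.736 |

At 4 km, from the table: ρ = 0.819 kg/m³.
L = ½ρv²S·CL = ½ × 0.819 × 65.2² × 17.1 × 0.721 = 21500 N ≈ 21.5 kN

L = 21500 N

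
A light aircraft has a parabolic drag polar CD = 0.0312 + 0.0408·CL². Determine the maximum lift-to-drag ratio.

For CD = CD0 + K·CL², (L/D)max occurs at CL* = √(CD0/K) and equals 1/(2√(K·CD0)).
(L/D)max = 1/(2√(0.0408 × 0.0312)) = 1/(2 × 0.03568) = 14

(L/D)max = 14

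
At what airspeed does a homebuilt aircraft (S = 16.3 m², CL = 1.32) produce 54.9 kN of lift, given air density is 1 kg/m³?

v = 71.4 m/s

L = ½ρv²S·CL ⇒ v = √(2L/(ρ·S·CL))
v = √(2 × 54900 / (1 × 16.3 × 1.32)) = √5103 = 71.4 m/s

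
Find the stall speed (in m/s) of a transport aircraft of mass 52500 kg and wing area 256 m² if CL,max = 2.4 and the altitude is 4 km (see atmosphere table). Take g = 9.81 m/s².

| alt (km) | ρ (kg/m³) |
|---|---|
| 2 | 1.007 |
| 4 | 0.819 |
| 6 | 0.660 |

At 4 km, from the table: ρ = 0.819 kg/m³.
At stall, lift equals weight: L = W = m·g = 52500 × 9.81 = 5.15×10^5 N.
From L = ½ρV²S·CL,max = W: V_stall = √(2W/(ρSCL,max)) = √(2·5.15×10^5/(0.819·256·2.4))
V_stall = √2047 = 45.2 m/s

V_stall = 45.2 m/s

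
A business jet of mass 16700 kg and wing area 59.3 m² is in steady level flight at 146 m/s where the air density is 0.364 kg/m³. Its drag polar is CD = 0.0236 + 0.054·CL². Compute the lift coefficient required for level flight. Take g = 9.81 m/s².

CL = 0.712

Weight W = mg = 16700 × 9.81 = 1.6383×10^5 N; in level flight L = W.
Dynamic pressure q = 0.5 × 0.364 × 146² = 3880 Pa.
CL = 2W/(ρv²S) = 2×1.6383×10^5/(0.364×146²×59.3) = 0.7121.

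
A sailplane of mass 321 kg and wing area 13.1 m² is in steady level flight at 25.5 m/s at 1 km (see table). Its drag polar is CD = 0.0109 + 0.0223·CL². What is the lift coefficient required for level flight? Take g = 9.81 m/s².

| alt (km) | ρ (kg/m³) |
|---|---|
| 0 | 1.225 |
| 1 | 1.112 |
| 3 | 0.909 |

CL = 0.665

At 1 km, from the table: ρ = 1.112 kg/m³.
In steady level flight, lift balances weight: W = mg = 321 × 9.81 = 3149 N.
q = ½ρv² = ½ × 1.112 × 25.5² = 361.5 Pa.
Required CL = L/(qS) = 3149/(361.5·13.1) = 0.6649.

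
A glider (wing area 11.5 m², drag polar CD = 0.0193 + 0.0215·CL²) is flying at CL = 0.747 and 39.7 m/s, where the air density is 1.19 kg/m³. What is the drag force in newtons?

D = 338 N

CD = 0.0193 + 0.0215 × 0.747² = 0.0313
D = ½ρv²S·CD = ½ × 1.19 × 39.7² × 11.5 × 0.0313 = 338 N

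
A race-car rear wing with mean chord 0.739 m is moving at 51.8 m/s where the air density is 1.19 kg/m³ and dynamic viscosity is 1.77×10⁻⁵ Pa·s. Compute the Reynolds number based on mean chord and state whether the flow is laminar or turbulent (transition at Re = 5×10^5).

Re = 2.57×10^6 (turbulent)

Re = ρ·v·c/μ = 1.19 × 51.8 × 0.739 / (1.77×10⁻⁵) = 2.57×10^6
Since 2.57×10^6 > 5×10^5, the flow is turbulent.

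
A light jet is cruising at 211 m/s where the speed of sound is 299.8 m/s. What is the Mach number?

M = v/a = 211 / 299.8 = 0.704

M = 0.704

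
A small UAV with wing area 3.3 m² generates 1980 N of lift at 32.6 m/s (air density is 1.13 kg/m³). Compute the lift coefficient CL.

CL = 0.999

From L = ½ρv²S·CL, rearranging gives CL = 2L/(ρv²S).
CL = 2 × 1980 / (1.13 × 32.6² × 3.3) = 0.999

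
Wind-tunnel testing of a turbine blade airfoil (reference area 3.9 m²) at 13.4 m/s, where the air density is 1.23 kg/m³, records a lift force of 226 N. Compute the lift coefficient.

From L = ½ρv²S·CL, rearranging gives CL = 2L/(ρv²S).
CL = 2 × 226 / (1.23 × 13.4² × 3.9) = 0.525

CL = 0.525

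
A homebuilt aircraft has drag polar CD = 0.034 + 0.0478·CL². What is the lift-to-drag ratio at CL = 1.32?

L/D = 11.3

CD = 0.034 + 0.0478 × 1.32² = 0.1173
L/D = CL/CD = 1.32 / 0.1173 = 11.3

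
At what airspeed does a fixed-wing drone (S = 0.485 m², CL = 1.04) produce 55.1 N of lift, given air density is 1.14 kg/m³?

v = 13.8 m/s

L = ½ρv²S·CL ⇒ v = √(2L/(ρ·S·CL))
v = √(2 × 55.1 / (1.14 × 0.485 × 1.04)) = √191.6 = 13.8 m/s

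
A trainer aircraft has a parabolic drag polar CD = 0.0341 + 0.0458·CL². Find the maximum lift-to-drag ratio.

For CD = CD0 + K·CL², (L/D)max occurs at CL* = √(CD0/K) and equals 1/(2√(K·CD0)).
(L/D)max = 1/(2√(0.0458 × 0.0341)) = 1/(2 × 0.03952) = 12.7

(L/D)max = 12.7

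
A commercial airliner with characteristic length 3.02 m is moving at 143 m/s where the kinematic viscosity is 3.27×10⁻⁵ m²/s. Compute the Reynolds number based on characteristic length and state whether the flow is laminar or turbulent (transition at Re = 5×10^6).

Re = v·c/ν = 143 × 3.02 / (3.27×10⁻⁵) = 1.32×10^7
Since 1.32×10^7 > 5×10^6, the flow is turbulent.

Re = 1.32×10^7 (turbulent)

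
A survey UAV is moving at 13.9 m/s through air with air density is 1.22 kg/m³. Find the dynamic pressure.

q = 118 Pa

q = ½ρv² = ½ × 1.22 × 13.9² = 118 Pa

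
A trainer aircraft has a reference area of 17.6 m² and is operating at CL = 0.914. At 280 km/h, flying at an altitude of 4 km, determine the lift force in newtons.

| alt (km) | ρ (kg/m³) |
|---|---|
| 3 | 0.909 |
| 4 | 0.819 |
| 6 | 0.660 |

At 4 km, from the table: ρ = 0.819 kg/m³.
Convert speed: v = 280 km/h ÷ 3.6 = 77.78 m/s.
L = ½ρv²S·CL = ½ × 0.819 × 77.78² × 17.6 × 0.914 = 39800 N ≈ 39.8 kN

L = 39800 N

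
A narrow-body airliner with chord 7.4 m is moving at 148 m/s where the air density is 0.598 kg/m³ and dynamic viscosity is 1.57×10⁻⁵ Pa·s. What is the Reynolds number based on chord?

Re = ρ·v·c/μ = 0.598 × 148 × 7.4 / (1.57×10⁻⁵) = 4.17×10^7

Re = 4.17×10^7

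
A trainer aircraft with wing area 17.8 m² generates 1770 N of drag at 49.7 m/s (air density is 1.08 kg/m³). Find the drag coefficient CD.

CD = 0.0745

From D = ½ρv²S·CD, rearranging gives CD = 2D/(ρv²S).
CD = 2 × 1770 / (1.08 × 49.7² × 17.8) = 0.0745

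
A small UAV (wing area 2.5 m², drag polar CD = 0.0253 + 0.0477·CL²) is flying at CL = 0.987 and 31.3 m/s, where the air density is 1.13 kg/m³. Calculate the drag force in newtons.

D = 99.3 N

CD = 0.0253 + 0.0477 × 0.987² = 0.07177
D = ½ρv²S·CD = ½ × 1.13 × 31.3² × 2.5 × 0.07177 = 99.3 N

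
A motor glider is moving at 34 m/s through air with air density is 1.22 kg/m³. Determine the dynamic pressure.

q = 705 Pa

q = ½ρv² = ½ × 1.22 × 34² = 705 Pa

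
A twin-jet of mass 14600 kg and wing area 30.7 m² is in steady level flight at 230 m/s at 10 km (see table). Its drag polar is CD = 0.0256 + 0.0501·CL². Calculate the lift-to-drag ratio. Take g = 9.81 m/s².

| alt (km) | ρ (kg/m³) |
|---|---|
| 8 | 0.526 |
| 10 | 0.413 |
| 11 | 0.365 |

At 10 km, from the table: ρ = 0.413 kg/m³.
Level flight ⇒ L = W = m·g = 14600 × 9.81 = 1.4323×10^5 N.
Dynamic pressure q = 0.5 × 0.413 × 230² = 10920 Pa.
CL = W/(q·S) = 1.4323×10^5 / (10920 × 30.7) = 0.4271.
CD = 0.0256 + 0.0501 × 0.4271² = 0.03474.
L/D = CL/CD = 0.4271 / 0.03474 = 12.3

L/D = 12.3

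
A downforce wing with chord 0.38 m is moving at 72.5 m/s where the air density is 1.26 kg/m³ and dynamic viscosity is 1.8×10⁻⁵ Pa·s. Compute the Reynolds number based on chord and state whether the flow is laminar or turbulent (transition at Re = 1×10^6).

Re = ρ·v·c/μ = 1.26 × 72.5 × 0.38 / (1.8×10⁻⁵) = 1.93×10^6
Since 1.93×10^6 > 1×10^6, the flow is turbulent.

Re = 1.93×10^6 (turbulent)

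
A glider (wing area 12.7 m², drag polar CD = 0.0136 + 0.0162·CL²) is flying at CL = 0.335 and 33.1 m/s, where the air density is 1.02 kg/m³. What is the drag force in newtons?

CD = 0.0136 + 0.0162 × 0.335² = 0.01542
D = ½ρv²S·CD = ½ × 1.02 × 33.1² × 12.7 × 0.01542 = 109 N

D = 109 N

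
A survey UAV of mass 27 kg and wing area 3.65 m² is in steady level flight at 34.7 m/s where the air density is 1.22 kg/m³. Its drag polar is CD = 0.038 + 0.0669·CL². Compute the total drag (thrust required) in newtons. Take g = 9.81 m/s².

D = 104 N

Weight W = mg = 27 × 9.81 = 264.87 N; in level flight L = W.
Dynamic pressure q = 0.5 × 1.22 × 34.7² = 734.5 Pa.
CL = 2W/(ρv²S) = 2×264.87/(1.22×34.7²×3.65) = 0.0988.
CD = 0.038 + 0.0669 × 0.0988² = 0.03865.
D = q·S·CD = 734.5 × 3.65 × 0.03865 = 103.6 N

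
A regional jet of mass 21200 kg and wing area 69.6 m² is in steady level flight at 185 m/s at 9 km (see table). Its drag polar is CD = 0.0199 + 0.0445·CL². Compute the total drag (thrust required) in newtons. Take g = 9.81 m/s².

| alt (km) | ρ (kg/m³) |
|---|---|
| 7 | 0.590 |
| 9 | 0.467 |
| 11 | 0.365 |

At 9 km, from the table: ρ = 0.467 kg/m³.
Level flight ⇒ L = W = m·g = 21200 × 9.81 = 2.0797×10^5 N.
Dynamic pressure q = 0.5 × 0.467 × 185² = 7992 Pa.
CL = W/(q·S) = 2.0797×10^5 / (7992 × 69.6) = 0.3739.
CD = 0.0199 + 0.0445 × 0.3739² = 0.02612.
D = q·S·CD = 7992 × 69.6 × 0.02612 = 14530 N

D = 14500 N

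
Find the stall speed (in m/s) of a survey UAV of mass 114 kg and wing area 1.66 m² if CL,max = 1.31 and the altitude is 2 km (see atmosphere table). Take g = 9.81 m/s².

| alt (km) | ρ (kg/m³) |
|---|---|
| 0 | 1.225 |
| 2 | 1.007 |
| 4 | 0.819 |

V_stall = 32 m/s

At 2 km, from the table: ρ = 1.007 kg/m³.
Stall occurs when L = W at CL,max. W = mg = 114 × 9.81 = 1118 N.
V_stall = √(2W/(ρ·S·CL,max)) = √(2 × 1118 / (1.007 × 1.66 × 1.31))
V_stall = √1021 = 32 m/s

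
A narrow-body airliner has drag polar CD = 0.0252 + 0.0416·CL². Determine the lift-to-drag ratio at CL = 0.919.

CD = 0.0252 + 0.0416 × 0.919² = 0.06033
L/D = CL/CD = 0.919 / 0.06033 = 15.2

L/D = 15.2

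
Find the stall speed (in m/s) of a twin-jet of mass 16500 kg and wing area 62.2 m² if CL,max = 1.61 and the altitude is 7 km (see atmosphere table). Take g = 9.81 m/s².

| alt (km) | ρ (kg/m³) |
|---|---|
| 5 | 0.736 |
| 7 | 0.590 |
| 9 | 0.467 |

At 7 km, from the table: ρ = 0.590 kg/m³.
Stall occurs when L = W at CL,max. W = mg = 16500 × 9.81 = 1.619×10^5 N.
From L = ½ρV²S·CL,max = W: V_stall = √(2W/(ρSCL,max)) = √(2·1.619×10^5/(0.59·62.2·1.61))
V_stall = √5479 = 74 m/s

V_stall = 74 m/s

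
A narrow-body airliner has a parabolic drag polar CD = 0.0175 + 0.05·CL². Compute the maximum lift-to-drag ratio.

(L/D)max = 16.9

For CD = CD0 + K·CL², (L/D)max occurs at CL* = √(CD0/K) and equals 1/(2√(K·CD0)).
(L/D)max = 1/(2√(0.05 × 0.0175)) = 1/(2 × 0.02958) = 16.9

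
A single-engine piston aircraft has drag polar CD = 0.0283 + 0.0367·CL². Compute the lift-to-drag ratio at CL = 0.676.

L/D = 15

CD = 0.0283 + 0.0367 × 0.676² = 0.04507
L/D = CL/CD = 0.676 / 0.04507 = 15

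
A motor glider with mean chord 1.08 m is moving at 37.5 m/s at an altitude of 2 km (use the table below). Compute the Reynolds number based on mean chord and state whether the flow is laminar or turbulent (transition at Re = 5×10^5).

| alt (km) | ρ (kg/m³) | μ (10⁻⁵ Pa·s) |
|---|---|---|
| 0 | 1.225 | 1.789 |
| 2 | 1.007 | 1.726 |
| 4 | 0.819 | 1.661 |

At 2 km, from the table: ρ = 1.007 kg/m³, μ = 1.726×10⁻⁵ Pa·s.
Re = ρ·v·c/μ = 1.007 × 37.5 × 1.08 / (1.726×10⁻⁵) = 2.36×10^6
Since 2.36×10^6 > 5×10^5, the flow is turbulent.

Re = 2.36×10^6 (turbulent)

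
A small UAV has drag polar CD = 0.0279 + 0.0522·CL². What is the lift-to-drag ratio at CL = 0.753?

L/D = 13.1

CD = 0.0279 + 0.0522 × 0.753² = 0.0575
L/D = CL/CD = 0.753 / 0.0575 = 13.1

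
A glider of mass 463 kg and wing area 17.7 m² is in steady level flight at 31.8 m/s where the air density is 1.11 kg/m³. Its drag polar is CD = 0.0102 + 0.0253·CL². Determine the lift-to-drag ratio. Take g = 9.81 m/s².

L/D = 29.5

In steady level flight, lift balances weight: W = mg = 463 × 9.81 = 4542 N.
Dynamic pressure q = 0.5 × 1.11 × 31.8² = 561.2 Pa.
CL = W/(q·S) = 4542 / (561.2 × 17.7) = 0.4572.
CD = 0.0102 + 0.0253 × 0.4572² = 0.01549.
L/D = CL/CD = 0.4572 / 0.01549 = 29.5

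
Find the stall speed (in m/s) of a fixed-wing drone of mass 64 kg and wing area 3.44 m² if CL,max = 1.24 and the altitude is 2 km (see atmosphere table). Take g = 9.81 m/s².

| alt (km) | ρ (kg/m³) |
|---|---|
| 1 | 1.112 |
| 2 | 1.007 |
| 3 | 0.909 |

At 2 km, from the table: ρ = 1.007 kg/m³.
At stall, lift equals weight: L = W = m·g = 64 × 9.81 = 627.8 N.
From L = ½ρV²S·CL,max = W: V_stall = √(2W/(ρSCL,max)) = √(2·627.8/(1.007·3.44·1.24))
V_stall = √292.3 = 17.1 m/s

V_stall = 17.1 m/s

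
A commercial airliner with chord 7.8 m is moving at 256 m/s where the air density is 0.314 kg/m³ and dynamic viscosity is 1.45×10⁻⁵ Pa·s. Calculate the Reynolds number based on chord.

Re = ρ·v·c/μ = 0.314 × 256 × 7.8 / (1.45×10⁻⁵) = 4.32×10^7

Re = 4.32×10^7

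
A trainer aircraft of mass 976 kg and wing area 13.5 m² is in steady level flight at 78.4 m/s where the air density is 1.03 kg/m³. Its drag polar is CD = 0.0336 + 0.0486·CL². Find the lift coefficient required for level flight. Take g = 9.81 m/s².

CL = 0.224

Weight W = mg = 976 × 9.81 = 9574.6 N; in level flight L = W.
Dynamic pressure q = 0.5 × 1.03 × 78.4² = 3165 Pa.
CL = 2W/(ρv²S) = 2×9574.6/(1.03×78.4²×13.5) = 0.2241.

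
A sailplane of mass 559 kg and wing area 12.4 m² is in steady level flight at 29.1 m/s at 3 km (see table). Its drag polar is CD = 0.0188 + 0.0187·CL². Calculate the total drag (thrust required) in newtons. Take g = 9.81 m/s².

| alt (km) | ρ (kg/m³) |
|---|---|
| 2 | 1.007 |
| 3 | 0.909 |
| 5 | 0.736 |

D = 208 N

At 3 km, from the table: ρ = 0.909 kg/m³.
In steady level flight, lift balances weight: W = mg = 559 × 9.81 = 5483.8 N.
q = ½ρv² = ½ × 0.909 × 29.1² = 384.9 Pa.
CL = W/(q·S) = 5483.8 / (384.9 × 12.4) = 1.149.
CD = 0.0188 + 0.0187 × 1.149² = 0.04349.
D = q·S·CD = 384.9 × 12.4 × 0.04349 = 207.6 N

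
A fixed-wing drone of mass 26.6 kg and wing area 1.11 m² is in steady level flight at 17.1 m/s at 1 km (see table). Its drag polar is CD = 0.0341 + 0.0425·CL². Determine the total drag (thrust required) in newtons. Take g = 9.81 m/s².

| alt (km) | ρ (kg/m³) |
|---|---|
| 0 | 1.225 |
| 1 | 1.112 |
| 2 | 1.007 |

D = 22.2 N

At 1 km, from the table: ρ = 1.112 kg/m³.
Level flight ⇒ L = W = m·g = 26.6 × 9.81 = 260.95 N.
q = ½ρv² = ½ × 1.112 × 17.1² = 162.6 Pa.
CL = 2W/(ρv²S) = 2×260.95/(1.112×17.1²×1.11) = 1.446.
CD = 0.0341 + 0.0425 × 1.446² = 0.123.
D = q·S·CD = 162.6 × 1.11 × 0.123 = 22.19 N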